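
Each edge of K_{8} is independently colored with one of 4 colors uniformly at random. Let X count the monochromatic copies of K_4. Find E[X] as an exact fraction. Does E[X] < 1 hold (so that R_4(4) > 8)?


E[X] = C(8, 4) · 4^{1 − 6} = 70 · 4^{−5} = 70/1024.
As a reduced fraction: E[X] = 35/512 ≈ 0.068.
Is E[X] < 1? YES.
Since E[X] < 1, there exists a 4-coloring of K_{8} with no monochromatic K_4; hence R_4(4) > 8.

E[X] = 35/512 ≈ 0.068; E[X] < 1, so R_4(4) > 8.


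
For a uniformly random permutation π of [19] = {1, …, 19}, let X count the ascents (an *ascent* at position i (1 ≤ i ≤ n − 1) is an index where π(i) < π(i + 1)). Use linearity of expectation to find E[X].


Write X = Σ X_I over i = 1, …, 18, with X_I the indicator of one ascent.
There are 18 indicators.
For each fixed i, the pair (π(i), π(i+1)) is a uniformly random ordered pair of distinct values from {1, …, 19}; by symmetry P[π(i) < π(i+1)] = 1/2.
By linearity: E[X] = 18 · (1/2) = (19 − 1) · (1/2) = 9 ≈ 9.0000.

E[X] = 9 = 9.0000.


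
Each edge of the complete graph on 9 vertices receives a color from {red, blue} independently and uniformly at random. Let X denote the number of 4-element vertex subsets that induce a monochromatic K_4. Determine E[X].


Let X = Σ_S X_S over the C(9, 4) = 126 subsets S of size 4, where X_S = 1 if the K_4 on S is monochromatic.
For a fixed S, the K_4 on S has C(4, 2) = 6 edges. P[all 6 edges red] = (1/2)^6, and likewise for blue, so P[monochromatic] = 2·(1/2)^6 = 2^{1 − 6} = 1/32.
By linearity of expectation: E[X] = C(9, 4) · 2^{1 − 6} = 126 · 1/32 = 63/16.
Numerically: E[X] ≈ 3.937500.

E[X] = C(9,4)·2^(1−C(4,2)) = 63/16 ≈ 3.937500.


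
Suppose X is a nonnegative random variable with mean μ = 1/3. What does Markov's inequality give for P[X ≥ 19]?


μ = E[X] = 1/3, a = 19.
Markov: P[X ≥ 19] ≤ μ/a = (1/3)/19 = 1/57.
Numerically: ≈ 0.017544.
(Since a = 19 > μ = 0.333333, the bound 1/57 is < 1 and informative.)

P[X ≥ 19] ≤ 1/57 ≈ 0.017544.


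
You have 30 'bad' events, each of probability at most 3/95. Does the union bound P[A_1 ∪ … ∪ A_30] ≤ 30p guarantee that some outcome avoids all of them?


Union bound: P[∪_{i=1}^{30} A_i] ≤ Σ_i P[A_i] ≤ 30·p = 30·(3/95) = 18/19.
Numerically: 18/19 ≈ 0.947368.
Is 18/19 < 1? YES.
Since P[∪ A_i] ≤ 18/19 < 1, the complement has P[∩ A_i^c] ≥ 1 − 18/19 = 1/19 > 0, so some outcome avoids every A_i.

30·p = 18/19 ≈ 0.947368; existence CERTIFIED by the union bound.


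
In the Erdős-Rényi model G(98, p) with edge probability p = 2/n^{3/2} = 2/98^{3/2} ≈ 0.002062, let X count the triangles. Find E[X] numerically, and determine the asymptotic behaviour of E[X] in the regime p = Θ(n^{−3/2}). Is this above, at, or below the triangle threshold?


Number of potential triangles: C(98, 3) = 152096.
Each occurs with probability p³ ≈ (0.002062)³ ≈ 8.761383e-09.
By linearity: E[X] = C(98, 3)·p³ ≈ 152096 · 8.761383e-09 ≈ 0.0013.
Since α = 3/2 > 1, p = c/n^{3/2} = o(1/n) is below the triangle threshold p ~ 1/n. Asymptotically E[X] ~ (c³/6)·n^{3(1−α)} = (2³/6)·n^{-1.5} → 0, so by Markov's inequality G has no triangles w.h.p.

E[X] ≈ 0.0013; in regime p = Θ(1/n^{3/2}) E[X] tends to 0 (below the triangle threshold p ~ 1/n).


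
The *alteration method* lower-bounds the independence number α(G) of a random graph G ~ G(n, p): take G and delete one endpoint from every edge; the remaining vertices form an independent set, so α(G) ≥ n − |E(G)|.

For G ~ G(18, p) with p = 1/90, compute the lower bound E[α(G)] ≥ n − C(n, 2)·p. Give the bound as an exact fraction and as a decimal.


E[|E(G)|] = C(18, 2)·p = 153 · (1/90) = 17/10.
E[α(G)] ≥ n − E[|E(G)|] = 18 − 17/10 = 163/10.
Numerically: ≈ 16.300000.
(This is only a lower bound; the true E[α(G)] may be larger.)

E[α(G)] ≥ 163/10 ≈ 16.300000.


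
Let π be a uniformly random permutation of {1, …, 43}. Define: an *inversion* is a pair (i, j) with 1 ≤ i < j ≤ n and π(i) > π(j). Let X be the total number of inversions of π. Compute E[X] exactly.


Write X = Σ X_I over the C(43, 2) = 903 pairs i < j, with X_I the indicator of one inversion.
There are 903 indicators.
For each fixed pair i < j, the values π(i) and π(j) are two distinct elements of {1, …, 43} in uniformly random order; by symmetry P[π(i) > π(j)] = 1/2.
By linearity: E[X] = 903 · (1/2) = C(43, 2) · (1/2) = 903/2 = 903/2 ≈ 451.50000.

E[X] = 903/2 = 451.50000.


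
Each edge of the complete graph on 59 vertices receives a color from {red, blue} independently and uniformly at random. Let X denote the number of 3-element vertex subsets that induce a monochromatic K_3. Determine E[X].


Let X = Σ_S X_S over the C(59, 3) = 32509 subsets S of size 3, where X_S = 1 if the K_3 on S is monochromatic.
For a fixed S, the K_3 on S has C(3, 2) = 3 edges. P[all 3 edges red] = (1/2)^3, and likewise for blue, so P[monochromatic] = 2·(1/2)^3 = 2^{1 − 3} = 1/4.
By linearity of expectation: E[X] = C(59, 3) · 2^{1 − 3} = 32509 · 1/4 = 32509/4.
Numerically: E[X] ≈ 8127.25000.

E[X] = C(59,3)·2^(1−C(3,2)) = 32509/4 ≈ 8127.25000.


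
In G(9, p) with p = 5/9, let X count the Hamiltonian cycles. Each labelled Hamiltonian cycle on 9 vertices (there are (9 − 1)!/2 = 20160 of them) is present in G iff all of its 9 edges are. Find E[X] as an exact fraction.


K_9 has (9 − 1)!/2 = 20160 labelled Hamiltonian cycles.
For each such Hamiltonian cycle H, let X_H = 1 if all 9 edges of H are present in G. Then P[X_H = 1] = p^{9} = (5/9)^{9} = 1953125/387420489.
By linearity of expectation: E[X] = Σ_H E[X_H] = 20160 · p^{9} = 20160 · 1953125/387420489 = 4375000000/43046721.
Numerically: E[X] ≈ 101.63.

E[X] = 20160 · (5/9)^{9} = 4375000000/43046721 ≈ 101.63.


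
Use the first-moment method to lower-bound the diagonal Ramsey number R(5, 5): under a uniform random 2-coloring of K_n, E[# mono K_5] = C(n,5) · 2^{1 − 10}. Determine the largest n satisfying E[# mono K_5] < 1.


We need C(n, 5) · 2^{1 − 10} < 1, i.e. C(n, 5) < 2^{10 − 1} = 512.
Check values of n near the boundary:
  n = 9: C(9, 5) = 126; 126 < 512? YES
  n = 10: C(10, 5) = 252; 252 < 512? YES
  n = 11: C(11, 5) = 462; 462 < 512? YES
  n = 12: C(12, 5) = 792; 792 < 512? NO
  n = 13: C(13, 5) = 1287; 1287 < 512? NO
The largest n with C(n, 5) < 512 is n = 11 (where E[X] = 231/256 ≈ 0.902344). Hence R(5, 5) > 11, i.e. R(5, 5) ≥ 12.

Largest n = 11; hence R(5, 5) > 11.


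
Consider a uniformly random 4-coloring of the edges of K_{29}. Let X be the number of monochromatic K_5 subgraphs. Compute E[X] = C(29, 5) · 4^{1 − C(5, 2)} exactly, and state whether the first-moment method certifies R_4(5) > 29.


E[X] = C(29, 5) · 4^{1 − 10} = 118755 · 4^{−9} = 118755/262144.
As a reduced fraction: E[X] = 118755/262144 ≈ 0.453014.
Is E[X] < 1? YES.
Since E[X] < 1, there exists a 4-coloring of K_{29} with no monochromatic K_5; hence R_4(5) > 29.

E[X] = 118755/262144 ≈ 0.453014; E[X] < 1, so R_4(5) > 29.


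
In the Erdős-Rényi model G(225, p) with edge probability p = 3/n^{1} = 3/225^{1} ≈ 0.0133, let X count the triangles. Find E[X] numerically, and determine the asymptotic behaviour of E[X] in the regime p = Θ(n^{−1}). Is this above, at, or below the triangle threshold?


Number of potential triangles: C(225, 3) = 1873200.
Each occurs with probability p³ ≈ (0.0133)³ ≈ 2.37037e-06.
By linearity: E[X] = C(225, 3)·p³ ≈ 1873200 · 2.37037e-06 ≈ 4.440.
Here α = 1, so p = 3/n is exactly at the triangle threshold p ~ 1/n. Asymptotically E[X] → c³/6 = 3³/6 = 9/2 ≈ 4.500, a bounded constant. In this regime the triangle count is asymptotically Poisson(c³/6).

E[X] ≈ 4.440; in regime p = Θ(1/n^{1}) E[X] stays bounded (at the triangle threshold p ~ 1/n).


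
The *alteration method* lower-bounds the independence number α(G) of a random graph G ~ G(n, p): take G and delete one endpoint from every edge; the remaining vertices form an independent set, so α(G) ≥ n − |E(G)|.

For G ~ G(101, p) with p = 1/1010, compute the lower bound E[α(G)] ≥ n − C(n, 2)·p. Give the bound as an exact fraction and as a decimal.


E[|E(G)|] = C(101, 2)·p = 5050 · (1/1010) = 5.
E[α(G)] ≥ n − E[|E(G)|] = 101 − 5 = 96.
Numerically: ≈ 96.000000.
(This is only a lower bound; the true E[α(G)] may be larger.)

E[α(G)] ≥ 96 ≈ 96.000000.


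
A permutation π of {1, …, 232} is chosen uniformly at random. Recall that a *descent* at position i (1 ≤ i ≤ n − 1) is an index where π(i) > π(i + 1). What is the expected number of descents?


Write X = Σ X_I over i = 1, …, 231, with X_I the indicator of one descent.
There are 231 indicators.
For each fixed i, the pair (π(i), π(i+1)) is a uniformly random ordered pair of distinct values from {1, …, 232}; by symmetry P[π(i) > π(i+1)] = 1/2.
By linearity: E[X] = 231 · (1/2) = (232 − 1) · (1/2) = 231/2 ≈ 115.5000.

E[X] = 231/2 = 115.5000.


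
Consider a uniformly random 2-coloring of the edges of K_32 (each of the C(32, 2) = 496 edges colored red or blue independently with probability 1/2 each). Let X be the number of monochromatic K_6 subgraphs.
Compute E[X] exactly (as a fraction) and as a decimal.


Let X = Σ_S X_S over the C(32, 6) = 906192 subsets S of size 6, where X_S = 1 if the K_6 on S is monochromatic.
For a fixed S, the K_6 on S has C(6, 2) = 15 edges. P[all 15 edges red] = (1/2)^15, and likewise for blue, so P[monochromatic] = 2·(1/2)^15 = 2^{1 − 15} = 1/16384.
By linearity: E[X] = C(32, 6) · 2^{1 − 15} = 906192 · 1/16384 = 56637/1024.
Numerically: E[X] ≈ 55.3096.

E[X] = C(32,6)·2^(1−C(6,2)) = 56637/1024 ≈ 55.3096.


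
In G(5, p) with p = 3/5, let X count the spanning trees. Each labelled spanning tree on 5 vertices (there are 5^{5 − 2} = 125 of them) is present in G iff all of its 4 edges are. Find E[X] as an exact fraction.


K_5 has 5^{5 − 2} = 125 labelled spanning trees.
For each such spanning tree H, let X_H = 1 if all 4 edges of H are present in G. Then P[X_H = 1] = p^{4} = (3/5)^{4} = 81/625.
By linearity: E[X] = Σ_H E[X_H] = 125 · p^{4} = 125 · 81/625 = 81/5.
Numerically: E[X] ≈ 16.2.

E[X] = 125 · (3/5)^{4} = 81/5 ≈ 16.2.


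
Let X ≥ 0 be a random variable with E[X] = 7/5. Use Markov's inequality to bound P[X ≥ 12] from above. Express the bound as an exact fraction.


μ = E[X] = 7/5, a = 12.
Markov: P[X ≥ 12] ≤ μ/a = (7/5)/12 = 7/60.
Numerically: ≈ 0.117.
(Since a = 12 > μ = 1.400, the bound 7/60 is < 1 and informative.)

P[X ≥ 12] ≤ 7/60 ≈ 0.117.


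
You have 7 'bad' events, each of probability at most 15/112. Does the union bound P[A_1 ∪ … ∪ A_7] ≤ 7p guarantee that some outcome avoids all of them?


Union bound: P[∪_{i=1}^{7} A_i] ≤ Σ_i P[A_i] ≤ 7·p = 7·(15/112) = 15/16.
Numerically: 15/16 ≈ 0.9375000.
Is 15/16 < 1? YES.
Since P[∪ A_i] ≤ 15/16 < 1, the complement has P[∩ A_i^c] ≥ 1 − 15/16 = 1/16 > 0, so some outcome avoids every A_i.

7·p = 15/16 ≈ 0.9375000; existence CERTIFIED by the union bound.


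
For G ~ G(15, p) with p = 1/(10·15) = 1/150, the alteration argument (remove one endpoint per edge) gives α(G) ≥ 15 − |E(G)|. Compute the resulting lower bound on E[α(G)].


E[|E(G)|] = C(15, 2)·p = 105 · (1/150) = 7/10.
E[α(G)] ≥ n − E[|E(G)|] = 15 − 7/10 = 143/10.
Numerically: ≈ 14.3000.
(This is only a lower bound; the true E[α(G)] may be larger.)

E[α(G)] ≥ 143/10 ≈ 14.3000.


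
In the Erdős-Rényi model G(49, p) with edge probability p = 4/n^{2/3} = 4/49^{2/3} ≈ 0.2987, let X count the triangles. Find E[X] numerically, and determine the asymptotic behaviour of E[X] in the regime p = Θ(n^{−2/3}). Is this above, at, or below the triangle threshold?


Number of potential triangles: C(49, 3) = 18424.
Each occurs with probability p³ ≈ (0.2987)³ ≈ 2.665556e-02.
By linearity: E[X] = C(49, 3)·p³ ≈ 18424 · 2.665556e-02 ≈ 491.1020.
Since α = 2/3 < 1, p = c/n^{2/3} ≫ 1/n is above the triangle threshold p ~ 1/n. Asymptotically E[X] ~ (c³/6)·n^{3(1−α)} = (4³/6)·n^{1} → ∞; triangles are abundant w.h.p.

E[X] ≈ 491.1020; in regime p = Θ(1/n^{2/3}) E[X] diverges (above the triangle threshold p ~ 1/n).


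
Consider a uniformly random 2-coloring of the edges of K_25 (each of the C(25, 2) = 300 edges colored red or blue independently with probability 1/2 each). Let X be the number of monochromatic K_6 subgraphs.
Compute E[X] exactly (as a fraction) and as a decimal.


Let X = Σ_S X_S over the C(25, 6) = 177100 subsets S of size 6, where X_S = 1 if the K_6 on S is monochromatic.
For a fixed S, the K_6 on S has C(6, 2) = 15 edges. P[all 15 edges red] = (1/2)^15, and likewise for blue, so P[monochromatic] = 2·(1/2)^15 = 2^{1 − 15} = 1/16384.
By linearity: E[X] = C(25, 6) · 2^{1 − 15} = 177100 · 1/16384 = 44275/4096.
Numerically: E[X] ≈ 10.809326.

E[X] = C(25,6)·2^(1−C(6,2)) = 44275/4096 ≈ 10.809326.


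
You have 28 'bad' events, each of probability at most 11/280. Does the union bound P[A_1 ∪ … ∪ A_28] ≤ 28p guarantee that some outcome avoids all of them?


Union bound: P[∪_{i=1}^{28} A_i] ≤ Σ_i P[A_i] ≤ 28·p = 28·(11/280) = 11/10.
Numerically: 11/10 ≈ 1.1000000.
Is 11/10 < 1? NO.
Since the bound 11/10 is ≥ 1, the union bound is uninformative here; it does NOT by itself certify existence.

28·p = 11/10 ≈ 1.1000000; existence NOT certified by the union bound.


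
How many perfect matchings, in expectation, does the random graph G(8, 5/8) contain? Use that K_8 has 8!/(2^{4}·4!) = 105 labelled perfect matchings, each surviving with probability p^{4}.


K_8 has 8!/(2^{4}·4!) = 105 labelled perfect matchings.
For each such perfect matching H, let X_H = 1 if all 4 edges of H are present in G. Then P[X_H = 1] = p^{4} = (5/8)^{4} = 625/4096.
Summing the indicators: E[X] = Σ_H E[X_H] = 105 · p^{4} = 105 · 625/4096 = 65625/4096.
Numerically: E[X] ≈ 16.022.

E[X] = 105 · (5/8)^{4} = 65625/4096 ≈ 16.022.


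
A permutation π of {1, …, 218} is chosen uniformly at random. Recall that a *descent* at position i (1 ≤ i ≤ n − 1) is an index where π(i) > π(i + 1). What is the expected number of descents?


Write X = Σ X_I over i = 1, …, 217, with X_I the indicator of one descent.
There are 217 indicators.
For each fixed i, the pair (π(i), π(i+1)) is a uniformly random ordered pair of distinct values from {1, …, 218}; by symmetry P[π(i) > π(i+1)] = 1/2.
By linearity: E[X] = 217 · (1/2) = (218 − 1) · (1/2) = 217/2 ≈ 108.50000.

E[X] = 217/2 = 108.50000.


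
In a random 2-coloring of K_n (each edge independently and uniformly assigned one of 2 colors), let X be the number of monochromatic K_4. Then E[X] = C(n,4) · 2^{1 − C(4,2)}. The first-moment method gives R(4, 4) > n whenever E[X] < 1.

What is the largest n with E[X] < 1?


We need C(n, 4) · 2^{1 − 6} < 1, i.e. C(n, 4) < 2^{6 − 1} = 32.
Check values of n near the boundary:
  n = 4: C(4, 4) = 1; 1 < 32? YES
  n = 5: C(5, 4) = 5; 5 < 32? YES
  n = 6: C(6, 4) = 15; 15 < 32? YES
  n = 7: C(7, 4) = 35; 35 < 32? NO
  n = 8: C(8, 4) = 70; 70 < 32? NO
The largest n with C(n, 4) < 32 is n = 6 (where E[X] = 15/32 ≈ 0.4688). Hence R(4, 4) > 6, i.e. R(4, 4) ≥ 7.

Largest n = 6; hence R(4, 4) > 6.


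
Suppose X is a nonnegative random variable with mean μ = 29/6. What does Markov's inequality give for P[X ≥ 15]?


μ = E[X] = 29/6, a = 15.
Markov: P[X ≥ 15] ≤ μ/a = (29/6)/15 = 29/90.
Numerically: ≈ 0.3222.
(Since a = 15 > μ = 4.8333, the bound 29/90 is < 1 and informative.)

P[X ≥ 15] ≤ 29/90 ≈ 0.3222.


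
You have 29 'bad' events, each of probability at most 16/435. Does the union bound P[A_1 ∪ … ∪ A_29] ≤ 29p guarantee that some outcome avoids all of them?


Union bound: P[∪_{i=1}^{29} A_i] ≤ Σ_i P[A_i] ≤ 29·p = 29·(16/435) = 16/15.
Numerically: 16/15 ≈ 1.06667.
Is 16/15 < 1? NO.
Since the bound 16/15 is ≥ 1, the union bound is uninformative here; it does NOT by itself certify existence.

29·p = 16/15 ≈ 1.06667; existence NOT certified by the union bound.


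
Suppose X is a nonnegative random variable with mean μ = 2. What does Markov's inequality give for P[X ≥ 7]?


μ = E[X] = 2, a = 7.
Markov: P[X ≥ 7] ≤ μ/a = (2)/7 = 2/7.
Numerically: ≈ 0.285714.
(Since a = 7 > μ = 2.000000, the bound 2/7 is < 1 and informative.)

P[X ≥ 7] ≤ 2/7 ≈ 0.285714.


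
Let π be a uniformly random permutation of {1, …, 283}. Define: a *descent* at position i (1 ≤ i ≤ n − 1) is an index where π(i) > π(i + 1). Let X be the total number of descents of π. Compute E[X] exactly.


Write X = Σ X_I over i = 1, …, 282, with X_I the indicator of one descent.
There are 282 indicators.
For each fixed i, the pair (π(i), π(i+1)) is a uniformly random ordered pair of distinct values from {1, …, 283}; by symmetry P[π(i) > π(i+1)] = 1/2.
By linearity: E[X] = 282 · (1/2) = (283 − 1) · (1/2) = 141 ≈ 141.0000.

E[X] = 141 = 141.0000.


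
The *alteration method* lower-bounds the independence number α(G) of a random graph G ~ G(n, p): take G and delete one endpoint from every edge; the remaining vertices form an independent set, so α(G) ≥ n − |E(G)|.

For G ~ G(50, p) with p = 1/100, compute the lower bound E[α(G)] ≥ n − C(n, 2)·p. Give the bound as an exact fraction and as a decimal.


E[|E(G)|] = C(50, 2)·p = 1225 · (1/100) = 49/4.
E[α(G)] ≥ n − E[|E(G)|] = 50 − 49/4 = 151/4.
Numerically: ≈ 37.7500.
(This is only a lower bound; the true E[α(G)] may be larger.)

E[α(G)] ≥ 151/4 ≈ 37.7500.


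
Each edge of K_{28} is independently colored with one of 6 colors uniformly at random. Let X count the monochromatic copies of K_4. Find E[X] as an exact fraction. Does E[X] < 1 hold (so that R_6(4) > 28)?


E[X] = C(28, 4) · 6^{1 − 6} = 20475 · 6^{−5} = 20475/7776.
As a reduced fraction: E[X] = 2275/864 ≈ 2.63310.
Is E[X] < 1? NO.
Since E[X] ≥ 1, the first-moment bound is inconclusive at n = 28; it does NOT by itself certify R_6(4) > 28.

E[X] = 2275/864 ≈ 2.63310; E[X] ≥ 1; first-moment method inconclusive here.


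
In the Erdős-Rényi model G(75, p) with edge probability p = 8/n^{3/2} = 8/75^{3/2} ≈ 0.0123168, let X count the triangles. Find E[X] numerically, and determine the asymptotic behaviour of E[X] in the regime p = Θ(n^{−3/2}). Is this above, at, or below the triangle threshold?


Number of potential triangles: C(75, 3) = 67525.
Each occurs with probability p³ ≈ (0.0123168)³ ≈ 1.86850505e-06.
By linearity: E[X] = C(75, 3)·p³ ≈ 67525 · 1.86850505e-06 ≈ 0.126171.
Since α = 3/2 > 1, p = c/n^{3/2} = o(1/n) is below the triangle threshold p ~ 1/n. Asymptotically E[X] ~ (c³/6)·n^{3(1−α)} = (8³/6)·n^{-1.5} → 0, so by Markov's inequality G has no triangles w.h.p.

E[X] ≈ 0.126171; in regime p = Θ(1/n^{3/2}) E[X] tends to 0 (below the triangle threshold p ~ 1/n).


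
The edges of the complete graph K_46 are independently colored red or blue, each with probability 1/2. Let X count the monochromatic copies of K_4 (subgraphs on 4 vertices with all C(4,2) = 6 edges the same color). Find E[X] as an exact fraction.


Let X = Σ_S X_S over the C(46, 4) = 163185 subsets S of size 4, where X_S = 1 if the K_4 on S is monochromatic.
For a fixed S, the K_4 on S has C(4, 2) = 6 edges. P[all 6 edges red] = (1/2)^6, and likewise for blue, so P[monochromatic] = 2·(1/2)^6 = 2^{1 − 6} = 1/32.
Summing: E[X] = C(46, 4) · 2^{1 − 6} = 163185 · 1/32 = 163185/32.
Numerically: E[X] ≈ 5099.53125.

E[X] = C(46,4)·2^(1−C(4,2)) = 163185/32 ≈ 5099.53125.


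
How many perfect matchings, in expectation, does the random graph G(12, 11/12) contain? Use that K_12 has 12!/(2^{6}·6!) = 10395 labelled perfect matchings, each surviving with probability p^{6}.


K_12 has 12!/(2^{6}·6!) = 10395 labelled perfect matchings.
For each such perfect matching H, let X_H = 1 if all 6 edges of H are present in G. Then P[X_H = 1] = p^{6} = (11/12)^{6} = 1771561/2985984.
By linearity: E[X] = Σ_H E[X_H] = 10395 · p^{6} = 10395 · 1771561/2985984 = 682050985/110592.
Numerically: E[X] ≈ 6.17e+03.

E[X] = 10395 · (11/12)^{6} = 682050985/110592 ≈ 6.17e+03.


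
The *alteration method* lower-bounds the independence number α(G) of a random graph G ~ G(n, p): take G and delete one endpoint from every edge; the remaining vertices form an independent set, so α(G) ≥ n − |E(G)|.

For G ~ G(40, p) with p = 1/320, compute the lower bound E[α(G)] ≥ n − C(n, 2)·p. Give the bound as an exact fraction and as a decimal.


E[|E(G)|] = C(40, 2)·p = 780 · (1/320) = 39/16.
E[α(G)] ≥ n − E[|E(G)|] = 40 − 39/16 = 601/16.
Numerically: ≈ 37.5625.
(This is only a lower bound; the true E[α(G)] may be larger.)

E[α(G)] ≥ 601/16 ≈ 37.5625.


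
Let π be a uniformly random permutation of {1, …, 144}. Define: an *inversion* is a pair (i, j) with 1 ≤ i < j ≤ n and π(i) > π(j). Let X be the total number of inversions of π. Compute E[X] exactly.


Write X = Σ X_I over the C(144, 2) = 10296 pairs i < j, with X_I the indicator of one inversion.
There are 10296 indicators.
For each fixed pair i < j, the values π(i) and π(j) are two distinct elements of {1, …, 144} in uniformly random order; by symmetry P[π(i) > π(j)] = 1/2.
By linearity: E[X] = 10296 · (1/2) = C(144, 2) · (1/2) = 10296/2 = 5148 ≈ 5148.00000.

E[X] = 5148 = 5148.00000.


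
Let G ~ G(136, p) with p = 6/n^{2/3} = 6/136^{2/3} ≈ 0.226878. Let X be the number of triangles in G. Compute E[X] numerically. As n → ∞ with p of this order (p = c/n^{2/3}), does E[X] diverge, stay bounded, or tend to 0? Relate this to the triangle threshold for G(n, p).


Number of potential triangles: C(136, 3) = 410040.
Each occurs with probability p³ ≈ (0.226878)³ ≈ 1.16782007e-02.
By linearity: E[X] = C(136, 3)·p³ ≈ 410040 · 1.16782007e-02 ≈ 4788.529412.
Since α = 2/3 < 1, p = c/n^{2/3} ≫ 1/n is above the triangle threshold p ~ 1/n. Asymptotically E[X] ~ (c³/6)·n^{3(1−α)} = (6³/6)·n^{1} → ∞; triangles are abundant w.h.p.

E[X] ≈ 4788.529412; in regime p = Θ(1/n^{2/3}) E[X] diverges (above the triangle threshold p ~ 1/n).


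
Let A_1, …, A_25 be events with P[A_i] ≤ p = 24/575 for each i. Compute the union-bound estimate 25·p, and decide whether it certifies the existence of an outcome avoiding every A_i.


Union bound: P[∪_{i=1}^{25} A_i] ≤ Σ_i P[A_i] ≤ 25·p = 25·(24/575) = 24/23.
Numerically: 24/23 ≈ 1.0434783.
Is 24/23 < 1? NO.
Since the bound 24/23 is ≥ 1, the union bound is uninformative here; it does NOT by itself certify existence.

25·p = 24/23 ≈ 1.0434783; existence NOT certified by the union bound.


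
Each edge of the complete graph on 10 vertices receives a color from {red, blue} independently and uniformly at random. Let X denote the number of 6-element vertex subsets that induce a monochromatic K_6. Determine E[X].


Let X = Σ_S X_S over the C(10, 6) = 210 subsets S of size 6, where X_S = 1 if the K_6 on S is monochromatic.
For a fixed S, the K_6 on S has C(6, 2) = 15 edges. P[all 15 edges red] = (1/2)^15, and likewise for blue, so P[monochromatic] = 2·(1/2)^15 = 2^{1 − 15} = 1/16384.
By linearity of expectation: E[X] = C(10, 6) · 2^{1 − 15} = 210 · 1/16384 = 105/8192.
Numerically: E[X] ≈ 0.01282.

E[X] = C(10,6)·2^(1−C(6,2)) = 105/8192 ≈ 0.01282.


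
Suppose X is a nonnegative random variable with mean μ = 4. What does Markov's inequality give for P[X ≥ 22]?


μ = E[X] = 4, a = 22.
Markov: P[X ≥ 22] ≤ μ/a = (4)/22 = 2/11.
Numerically: ≈ 0.182.
(Since a = 22 > μ = 4.000, the bound 2/11 is < 1 and informative.)

P[X ≥ 22] ≤ 2/11 ≈ 0.182.


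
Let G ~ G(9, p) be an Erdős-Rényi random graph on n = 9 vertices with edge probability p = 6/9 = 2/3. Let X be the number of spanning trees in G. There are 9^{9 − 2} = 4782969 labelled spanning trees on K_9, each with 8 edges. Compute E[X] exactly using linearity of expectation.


K_9 has 9^{9 − 2} = 4782969 labelled spanning trees.
For each such spanning tree H, let X_H = 1 if all 8 edges of H are present in G. Then P[X_H = 1] = p^{8} = (2/3)^{8} = 256/6561.
Summing the indicators: E[X] = Σ_H E[X_H] = 4782969 · p^{8} = 4782969 · 256/6561 = 186624.
Numerically: E[X] ≈ 1.87e+05.

E[X] = 4782969 · (2/3)^{8} = 186624 ≈ 1.87e+05.


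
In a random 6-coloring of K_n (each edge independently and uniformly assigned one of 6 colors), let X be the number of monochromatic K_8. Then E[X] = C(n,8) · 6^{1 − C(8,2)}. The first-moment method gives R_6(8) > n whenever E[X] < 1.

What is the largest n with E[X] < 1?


We need C(n, 8) · 6^{1 − 28} < 1, i.e. C(n, 8) < 6^{28 − 1} = 1023490369077469249536.
Check values of n near the boundary:
  n = 1593: C(1593, 8) = 1010555394551193970323; 1010555394551193970323 < 1023490369077469249536? YES
  n = 1594: C(1594, 8) = 1015652773590544255167; 1015652773590544255167 < 1023490369077469249536? YES
  n = 1595: C(1595, 8) = 1020772636343363633895; 1020772636343363633895 < 1023490369077469249536? YES
  n = 1596: C(1596, 8) = 1025915067760710553965; 1025915067760710553965 < 1023490369077469249536? NO
  n = 1597: C(1597, 8) = 1031080153060953275445; 1031080153060953275445 < 1023490369077469249536? NO
  n = 1598: C(1598, 8) = 1036267977730442348529; 1036267977730442348529 < 1023490369077469249536? NO
The largest n with C(n, 8) < 1023490369077469249536 is n = 1595 (where E[X] = 113419181815929292655/113721152119718805504 ≈ 0.9973446). Hence R_6(8) > 1595, i.e. R_6(8) ≥ 1596.

Largest n = 1595; hence R_6(8) > 1595.


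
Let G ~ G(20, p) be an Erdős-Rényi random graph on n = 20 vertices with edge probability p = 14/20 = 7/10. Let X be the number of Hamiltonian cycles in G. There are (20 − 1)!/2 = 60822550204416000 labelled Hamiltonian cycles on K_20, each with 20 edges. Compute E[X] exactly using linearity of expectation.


K_20 has (20 − 1)!/2 = 60822550204416000 labelled Hamiltonian cycles.
For each such Hamiltonian cycle H, let X_H = 1 if all 20 edges of H are present in G. Then P[X_H = 1] = p^{20} = (7/10)^{20} = 79792266297612001/100000000000000000000.
By linearity: E[X] = Σ_H E[X_H] = 60822550204416000 · p^{20} = 60822550204416000 · 79792266297612001/100000000000000000000 = 1184855742873690605203907421/24414062500000.
Numerically: E[X] ≈ 4.8532e+13.

E[X] = 60822550204416000 · (7/10)^{20} = 1184855742873690605203907421/24414062500000 ≈ 4.8532e+13.


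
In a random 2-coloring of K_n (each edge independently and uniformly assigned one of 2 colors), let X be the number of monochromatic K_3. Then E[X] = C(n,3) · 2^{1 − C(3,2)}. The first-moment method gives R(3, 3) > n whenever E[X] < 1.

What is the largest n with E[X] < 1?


We need C(n, 3) · 2^{1 − 3} < 1, i.e. C(n, 3) < 2^{3 − 1} = 4.
Check values of n near the boundary:
  n = 3: C(3, 3) = 1; 1 < 4? YES
  n = 4: C(4, 3) = 4; 4 < 4? NO
  n = 5: C(5, 3) = 10; 10 < 4? NO
  n = 6: C(6, 3) = 20; 20 < 4? NO
The largest n with C(n, 3) < 4 is n = 3 (where E[X] = 1/4 ≈ 0.250). Hence R(3, 3) > 3, i.e. R(3, 3) ≥ 4.

Largest n = 3; hence R(3, 3) > 3.


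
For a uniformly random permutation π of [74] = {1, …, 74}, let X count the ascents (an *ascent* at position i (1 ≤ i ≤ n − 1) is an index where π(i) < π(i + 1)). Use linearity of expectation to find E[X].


Write X = Σ X_I over i = 1, …, 73, with X_I the indicator of one ascent.
There are 73 indicators.
For each fixed i, the pair (π(i), π(i+1)) is a uniformly random ordered pair of distinct values from {1, …, 74}; by symmetry P[π(i) < π(i+1)] = 1/2.
By linearity: E[X] = 73 · (1/2) = (74 − 1) · (1/2) = 73/2 ≈ 36.500.

E[X] = 73/2 = 36.500.


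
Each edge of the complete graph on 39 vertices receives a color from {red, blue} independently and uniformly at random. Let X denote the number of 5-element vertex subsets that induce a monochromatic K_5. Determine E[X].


Let X = Σ_S X_S over the C(39, 5) = 575757 subsets S of size 5, where X_S = 1 if the K_5 on S is monochromatic.
For a fixed S, the K_5 on S has C(5, 2) = 10 edges. P[all 10 edges red] = (1/2)^10, and likewise for blue, so P[monochromatic] = 2·(1/2)^10 = 2^{1 − 10} = 1/512.
Summing: E[X] = C(39, 5) · 2^{1 − 10} = 575757 · 1/512 = 575757/512.
Numerically: E[X] ≈ 1124.525391.

E[X] = C(39,5)·2^(1−C(5,2)) = 575757/512 ≈ 1124.525391.


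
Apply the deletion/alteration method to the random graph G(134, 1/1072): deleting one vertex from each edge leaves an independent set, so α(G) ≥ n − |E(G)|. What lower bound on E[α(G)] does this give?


E[|E(G)|] = C(134, 2)·p = 8911 · (1/1072) = 133/16.
E[α(G)] ≥ n − E[|E(G)|] = 134 − 133/16 = 2011/16.
Numerically: ≈ 125.6875.
(This is only a lower bound; the true E[α(G)] may be larger.)

E[α(G)] ≥ 2011/16 ≈ 125.6875.


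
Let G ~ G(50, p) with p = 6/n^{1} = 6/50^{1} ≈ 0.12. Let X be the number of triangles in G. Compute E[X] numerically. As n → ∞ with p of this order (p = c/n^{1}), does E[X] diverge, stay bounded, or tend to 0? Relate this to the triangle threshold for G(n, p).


Number of potential triangles: C(50, 3) = 19600.
Each occurs with probability p³ ≈ (0.12)³ ≈ 1.72800000e-03.
By linearity: E[X] = C(50, 3)·p³ ≈ 19600 · 1.72800000e-03 ≈ 33.868800.
Here α = 1, so p = 6/n is exactly at the triangle threshold p ~ 1/n. Asymptotically E[X] → c³/6 = 6³/6 = 36 ≈ 36.000000, a bounded constant. In this regime the triangle count is asymptotically Poisson(c³/6).

E[X] ≈ 33.868800; in regime p = Θ(1/n^{1}) E[X] stays bounded (at the triangle threshold p ~ 1/n).


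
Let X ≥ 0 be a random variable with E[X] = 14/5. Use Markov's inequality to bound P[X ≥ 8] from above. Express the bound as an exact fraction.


μ = E[X] = 14/5, a = 8.
Markov: P[X ≥ 8] ≤ μ/a = (14/5)/8 = 7/20.
Numerically: ≈ 0.35000.
(Since a = 8 > μ = 2.80000, the bound 7/20 is < 1 and informative.)

P[X ≥ 8] ≤ 7/20 ≈ 0.35000.


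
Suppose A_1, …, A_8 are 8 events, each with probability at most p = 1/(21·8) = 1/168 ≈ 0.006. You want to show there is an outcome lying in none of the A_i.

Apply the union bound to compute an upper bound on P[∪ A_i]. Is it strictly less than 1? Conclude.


Union bound: P[∪_{i=1}^{8} A_i] ≤ Σ_i P[A_i] ≤ 8·p = 8·(1/168) = 1/21.
Numerically: 1/21 ≈ 0.048.
Is 1/21 < 1? YES.
Since P[∪ A_i] ≤ 1/21 < 1, the complement has P[∩ A_i^c] ≥ 1 − 1/21 = 20/21 > 0, so some outcome avoids every A_i.

8·p = 1/21 ≈ 0.048; existence CERTIFIED by the union bound.


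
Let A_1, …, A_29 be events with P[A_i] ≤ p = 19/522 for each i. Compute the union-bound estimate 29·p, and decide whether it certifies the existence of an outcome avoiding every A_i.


Union bound: P[∪_{i=1}^{29} A_i] ≤ Σ_i P[A_i] ≤ 29·p = 29·(19/522) = 19/18.
Numerically: 19/18 ≈ 1.0556.
Is 19/18 < 1? NO.
Since the bound 19/18 is ≥ 1, the union bound is uninformative here; it does NOT by itself certify existence.

29·p = 19/18 ≈ 1.0556; existence NOT certified by the union bound.


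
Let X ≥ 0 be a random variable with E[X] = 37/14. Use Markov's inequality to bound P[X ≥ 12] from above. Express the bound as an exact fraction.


μ = E[X] = 37/14, a = 12.
Markov: P[X ≥ 12] ≤ μ/a = (37/14)/12 = 37/168.
Numerically: ≈ 0.220.
(Since a = 12 > μ = 2.643, the bound 37/168 is < 1 and informative.)

P[X ≥ 12] ≤ 37/168 ≈ 0.220.


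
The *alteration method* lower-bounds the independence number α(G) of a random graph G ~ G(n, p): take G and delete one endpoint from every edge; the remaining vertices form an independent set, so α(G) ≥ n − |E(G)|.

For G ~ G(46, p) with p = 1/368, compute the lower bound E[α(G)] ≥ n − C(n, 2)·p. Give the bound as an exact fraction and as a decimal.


E[|E(G)|] = C(46, 2)·p = 1035 · (1/368) = 45/16.
E[α(G)] ≥ n − E[|E(G)|] = 46 − 45/16 = 691/16.
Numerically: ≈ 43.188.
(This is only a lower bound; the true E[α(G)] may be larger.)

E[α(G)] ≥ 691/16 ≈ 43.188.


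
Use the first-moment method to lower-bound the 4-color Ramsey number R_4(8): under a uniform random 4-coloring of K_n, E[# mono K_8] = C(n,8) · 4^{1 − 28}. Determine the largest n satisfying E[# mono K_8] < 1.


We need C(n, 8) · 4^{1 − 28} < 1, i.e. C(n, 8) < 4^{28 − 1} = 18014398509481984.
Check values of n near the boundary:
  n = 403: C(403, 8) = 16090020602228430; 16090020602228430 < 18014398509481984? YES
  n = 404: C(404, 8) = 16415071523485570; 16415071523485570 < 18014398509481984? YES
  n = 405: C(405, 8) = 16745853821188050; 16745853821188050 < 18014398509481984? YES
  n = 406: C(406, 8) = 17082453897995850; 17082453897995850 < 18014398509481984? YES
  n = 407: C(407, 8) = 17424959239309050; 17424959239309050 < 18014398509481984? YES
  n = 408: C(408, 8) = 17773458424095231; 17773458424095231 < 18014398509481984? YES
  n = 409: C(409, 8) = 18128041135797879; 18128041135797879 < 18014398509481984? NO
The largest n with C(n, 8) < 18014398509481984 is n = 408 (where E[X] = 17773458424095231/18014398509481984 ≈ 0.987). Hence R_4(8) > 408, i.e. R_4(8) ≥ 409.

Largest n = 408; hence R_4(8) > 408.


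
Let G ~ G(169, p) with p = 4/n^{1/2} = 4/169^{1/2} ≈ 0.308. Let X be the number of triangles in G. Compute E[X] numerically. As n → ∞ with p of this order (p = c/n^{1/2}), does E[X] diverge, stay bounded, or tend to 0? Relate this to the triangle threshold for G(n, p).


Number of potential triangles: C(169, 3) = 790244.
Each occurs with probability p³ ≈ (0.308)³ ≈ 2.91306e-02.
By linearity: E[X] = C(169, 3)·p³ ≈ 790244 · 2.91306e-02 ≈ 23020.308.
Since α = 1/2 < 1, p = c/n^{1/2} ≫ 1/n is above the triangle threshold p ~ 1/n. Asymptotically E[X] ~ (c³/6)·n^{3(1−α)} = (4³/6)·n^{1.5} → ∞; triangles are abundant w.h.p.

E[X] ≈ 23020.308; in regime p = Θ(1/n^{1/2}) E[X] diverges (above the triangle threshold p ~ 1/n).


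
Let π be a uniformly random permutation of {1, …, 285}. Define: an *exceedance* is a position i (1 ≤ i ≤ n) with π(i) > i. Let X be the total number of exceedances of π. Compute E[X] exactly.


Write X = Σ_{i=1}^{285} X_i, where X_i = 1_{π(i) > i}.
For each fixed i, π(i) is uniform over {1, …, 285} (marginal of a uniform permutation), so P[π(i) > i] = (n − i)/n. Summing: Σ_{i=1}^{285} (n − i)/n = (0 + 1 + … + 284)/285 = 285(285 − 1)/(2·285) = (285 − 1)/2.
Hence E[X] = Σ_{i=1}^{285} (285 − i)/285 = 142 ≈ 142.000000.

E[X] = 142 = 142.000000.


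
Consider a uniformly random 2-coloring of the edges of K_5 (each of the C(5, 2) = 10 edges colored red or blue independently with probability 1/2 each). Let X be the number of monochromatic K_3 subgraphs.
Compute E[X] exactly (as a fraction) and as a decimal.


Let X = Σ_S X_S over the C(5, 3) = 10 subsets S of size 3, where X_S = 1 if the K_3 on S is monochromatic.
For a fixed S, the K_3 on S has C(3, 2) = 3 edges. P[all 3 edges red] = (1/2)^3, and likewise for blue, so P[monochromatic] = 2·(1/2)^3 = 2^{1 − 3} = 1/4.
Summing: E[X] = C(5, 3) · 2^{1 − 3} = 10 · 1/4 = 5/2.
Numerically: E[X] ≈ 2.50000.

E[X] = C(5,3)·2^(1−C(3,2)) = 5/2 ≈ 2.50000.


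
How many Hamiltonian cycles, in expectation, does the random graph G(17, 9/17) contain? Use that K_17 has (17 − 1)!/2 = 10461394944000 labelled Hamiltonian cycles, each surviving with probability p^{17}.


K_17 has (17 − 1)!/2 = 10461394944000 labelled Hamiltonian cycles.
For each such Hamiltonian cycle H, let X_H = 1 if all 17 edges of H are present in G. Then P[X_H = 1] = p^{17} = (9/17)^{17} = 16677181699666569/827240261886336764177.
By linearity: E[X] = Σ_H E[X_H] = 10461394944000 · p^{17} = 10461394944000 · 16677181699666569/827240261886336764177 = 174466584313061171422427136000/827240261886336764177.
Numerically: E[X] ≈ 2.109e+08.

E[X] = 10461394944000 · (9/17)^{17} = 174466584313061171422427136000/827240261886336764177 ≈ 2.109e+08.


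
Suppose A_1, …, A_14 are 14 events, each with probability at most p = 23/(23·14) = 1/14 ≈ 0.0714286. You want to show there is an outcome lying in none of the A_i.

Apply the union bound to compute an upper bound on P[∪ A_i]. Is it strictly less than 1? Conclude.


Union bound: P[∪_{i=1}^{14} A_i] ≤ Σ_i P[A_i] ≤ 14·p = 14·(1/14) = 1.
Numerically: 1 ≈ 1.0000000.
Is 1 < 1? NO.
Since the bound 1 is ≥ 1, the union bound is uninformative here; it does NOT by itself certify existence.

14·p = 1 ≈ 1.0000000; existence NOT certified by the union bound.


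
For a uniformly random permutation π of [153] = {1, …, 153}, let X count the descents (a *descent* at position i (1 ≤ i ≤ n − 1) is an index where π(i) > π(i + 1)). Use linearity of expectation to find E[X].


Write X = Σ X_I over i = 1, …, 152, with X_I the indicator of one descent.
There are 152 indicators.
For each fixed i, the pair (π(i), π(i+1)) is a uniformly random ordered pair of distinct values from {1, …, 153}; by symmetry P[π(i) > π(i+1)] = 1/2.
By linearity: E[X] = 152 · (1/2) = (153 − 1) · (1/2) = 76 ≈ 76.000.

E[X] = 76 = 76.000.


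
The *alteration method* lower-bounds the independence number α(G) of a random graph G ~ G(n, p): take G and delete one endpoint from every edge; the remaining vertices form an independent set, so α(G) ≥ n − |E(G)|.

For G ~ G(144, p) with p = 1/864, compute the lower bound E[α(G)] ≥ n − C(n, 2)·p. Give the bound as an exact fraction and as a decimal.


E[|E(G)|] = C(144, 2)·p = 10296 · (1/864) = 143/12.
E[α(G)] ≥ n − E[|E(G)|] = 144 − 143/12 = 1585/12.
Numerically: ≈ 132.0833.
(This is only a lower bound; the true E[α(G)] may be larger.)

E[α(G)] ≥ 1585/12 ≈ 132.0833.


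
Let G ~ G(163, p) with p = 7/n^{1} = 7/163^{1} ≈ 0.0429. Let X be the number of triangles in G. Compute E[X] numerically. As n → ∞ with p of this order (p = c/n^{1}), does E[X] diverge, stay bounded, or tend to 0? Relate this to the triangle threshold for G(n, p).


Number of potential triangles: C(163, 3) = 708561.
Each occurs with probability p³ ≈ (0.0429)³ ≈ 7.92011e-05.
By linearity: E[X] = C(163, 3)·p³ ≈ 708561 · 7.92011e-05 ≈ 56.119.
Here α = 1, so p = 7/n is exactly at the triangle threshold p ~ 1/n. Asymptotically E[X] → c³/6 = 7³/6 = 343/6 ≈ 57.167, a bounded constant. In this regime the triangle count is asymptotically Poisson(c³/6).

E[X] ≈ 56.119; in regime p = Θ(1/n^{1}) E[X] stays bounded (at the triangle threshold p ~ 1/n).


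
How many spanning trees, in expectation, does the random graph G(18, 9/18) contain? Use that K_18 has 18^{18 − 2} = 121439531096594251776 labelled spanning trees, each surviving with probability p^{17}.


K_18 has 18^{18 − 2} = 121439531096594251776 labelled spanning trees.
For each such spanning tree H, let X_H = 1 if all 17 edges of H are present in G. Then P[X_H = 1] = p^{17} = (1/2)^{17} = 1/131072.
By linearity of expectation: E[X] = Σ_H E[X_H] = 121439531096594251776 · p^{17} = 121439531096594251776 · 1/131072 = 1853020188851841/2.
Numerically: E[X] ≈ 9.2651e+14.

E[X] = 121439531096594251776 · (1/2)^{17} = 1853020188851841/2 ≈ 9.2651e+14.


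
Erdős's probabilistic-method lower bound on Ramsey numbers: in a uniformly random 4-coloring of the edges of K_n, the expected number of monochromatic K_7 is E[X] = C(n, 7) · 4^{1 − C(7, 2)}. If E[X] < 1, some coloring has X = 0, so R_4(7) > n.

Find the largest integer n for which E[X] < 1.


We need C(n, 7) · 4^{1 − 21} < 1, i.e. C(n, 7) < 4^{21 − 1} = 1099511627776.
Check values of n near the boundary:
  n = 174: C(174, 7) = 847879782984; 847879782984 < 1099511627776? YES
  n = 175: C(175, 7) = 883208107275; 883208107275 < 1099511627776? YES
  n = 176: C(176, 7) = 919790691600; 919790691600 < 1099511627776? YES
  n = 177: C(177, 7) = 957664425960; 957664425960 < 1099511627776? YES
  n = 178: C(178, 7) = 996867063280; 996867063280 < 1099511627776? YES
  n = 179: C(179, 7) = 1037437234460; 1037437234460 < 1099511627776? YES
  n = 180: C(180, 7) = 1079414463600; 1079414463600 < 1099511627776? YES
  n = 181: C(181, 7) = 1122839183400; 1122839183400 < 1099511627776? NO
The largest n with C(n, 7) < 1099511627776 is n = 180 (where E[X] = 67463403975/68719476736 ≈ 0.981722). Hence R_4(7) > 180, i.e. R_4(7) ≥ 181.

Largest n = 180; hence R_4(7) > 180.
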